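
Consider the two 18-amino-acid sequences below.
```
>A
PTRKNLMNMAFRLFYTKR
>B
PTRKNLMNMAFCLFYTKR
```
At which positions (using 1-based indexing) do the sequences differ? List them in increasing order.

Scanning 1-based: 12: R/C.

12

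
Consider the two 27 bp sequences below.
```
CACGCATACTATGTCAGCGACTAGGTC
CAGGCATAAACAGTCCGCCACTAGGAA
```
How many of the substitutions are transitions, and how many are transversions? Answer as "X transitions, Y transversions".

0 transitions, 9 transversions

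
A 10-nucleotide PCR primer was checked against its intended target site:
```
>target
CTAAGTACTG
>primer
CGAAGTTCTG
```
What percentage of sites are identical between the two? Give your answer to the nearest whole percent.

Mismatches at positions 2, 7 (1-based): 2 of 10.
Identical positions: 8/10 = 80% → 80%.

80%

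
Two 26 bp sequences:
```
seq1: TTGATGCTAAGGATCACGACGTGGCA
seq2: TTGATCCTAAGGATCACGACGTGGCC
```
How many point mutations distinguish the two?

2

Comparing position by position, 2 sites differ: 6 (G/C), 26 (A/C).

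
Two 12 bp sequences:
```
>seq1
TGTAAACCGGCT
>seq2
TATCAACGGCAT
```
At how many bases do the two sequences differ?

The sequences differ at bases 2, 4, 8, 10, 11 (1-based) — 5 in total.

5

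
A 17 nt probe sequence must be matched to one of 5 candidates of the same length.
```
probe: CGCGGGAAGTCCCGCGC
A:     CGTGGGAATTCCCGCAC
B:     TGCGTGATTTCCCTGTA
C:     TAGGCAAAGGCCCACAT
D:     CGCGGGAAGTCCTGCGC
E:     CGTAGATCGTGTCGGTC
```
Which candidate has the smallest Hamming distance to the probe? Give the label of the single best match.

D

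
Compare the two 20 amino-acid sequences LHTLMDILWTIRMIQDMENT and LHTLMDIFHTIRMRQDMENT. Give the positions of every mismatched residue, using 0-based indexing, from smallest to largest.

7, 8, 13

Differences at position 7 (L→F), position 8 (W→H), position 13 (I→R).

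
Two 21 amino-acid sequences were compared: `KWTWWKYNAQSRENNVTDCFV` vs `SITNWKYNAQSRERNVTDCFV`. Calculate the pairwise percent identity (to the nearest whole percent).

81%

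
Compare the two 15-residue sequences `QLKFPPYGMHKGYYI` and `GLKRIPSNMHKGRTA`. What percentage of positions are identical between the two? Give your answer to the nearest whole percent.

47%

Mismatches at positions 1, 4, 5, 7, 8, 13, 14, 15 (1-based): 8 of 15.
Identical positions: 7/15 = 46.67% → 47%.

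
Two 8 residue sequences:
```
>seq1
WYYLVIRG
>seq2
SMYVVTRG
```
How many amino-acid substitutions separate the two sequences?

Comparing position by position, 4 positions differ: 1 (W/S), 2 (Y/M), 4 (L/V), 6 (I/T).

4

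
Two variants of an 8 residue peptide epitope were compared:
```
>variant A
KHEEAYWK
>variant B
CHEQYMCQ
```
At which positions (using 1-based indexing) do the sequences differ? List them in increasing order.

1, 4, 5, 6, 7, 8

Differences at position 1 (K→C), position 4 (E→Q), position 5 (A→Y), position 6 (Y→M), position 7 (W→C), position 8 (K→Q).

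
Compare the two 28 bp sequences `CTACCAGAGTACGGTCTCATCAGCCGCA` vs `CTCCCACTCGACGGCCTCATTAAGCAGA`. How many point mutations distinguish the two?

11

Comparing position by position, 11 positions differ: 3 (A/C), 7 (G/C), 8 (A/T), 9 (G/C), 10 (T/G), 15 (T/C), 21 (C/T), 23 (G/A), 24 (C/G), 26 (G/A), 27 (C/G).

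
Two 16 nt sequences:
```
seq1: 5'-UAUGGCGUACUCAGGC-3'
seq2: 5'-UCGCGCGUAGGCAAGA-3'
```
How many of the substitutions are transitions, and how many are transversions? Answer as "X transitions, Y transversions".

1 transition, 6 transversions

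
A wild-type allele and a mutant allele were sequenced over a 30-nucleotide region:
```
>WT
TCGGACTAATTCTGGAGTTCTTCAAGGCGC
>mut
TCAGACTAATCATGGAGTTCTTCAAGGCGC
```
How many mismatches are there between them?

Comparing position by position, 3 positions differ: 3 (G/A), 11 (T/C), 12 (C/A).

3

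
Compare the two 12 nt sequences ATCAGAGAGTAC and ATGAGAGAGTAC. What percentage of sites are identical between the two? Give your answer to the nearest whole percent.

92%

Mismatch at position 3 (1-based): 1 of 12.
Identical positions: 11/12 = 91.67% → 92%.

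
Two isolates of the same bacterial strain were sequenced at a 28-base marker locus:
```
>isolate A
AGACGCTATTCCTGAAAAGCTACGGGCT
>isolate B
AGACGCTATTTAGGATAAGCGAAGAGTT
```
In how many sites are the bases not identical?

Comparing position by position, 8 sites differ: 11 (C/T), 12 (C/A), 13 (T/G), 16 (A/T), 21 (T/G), 23 (C/A), 25 (G/A), 27 (C/T).

8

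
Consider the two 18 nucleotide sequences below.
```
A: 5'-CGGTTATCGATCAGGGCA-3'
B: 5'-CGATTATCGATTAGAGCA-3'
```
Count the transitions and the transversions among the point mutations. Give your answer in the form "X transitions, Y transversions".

3 transitions, 0 transversions

Transitions (purine↔purine or pyrimidine↔pyrimidine): 3 G→A, 12 C→T, 15 G→A.
Transversions (purine↔pyrimidine): none.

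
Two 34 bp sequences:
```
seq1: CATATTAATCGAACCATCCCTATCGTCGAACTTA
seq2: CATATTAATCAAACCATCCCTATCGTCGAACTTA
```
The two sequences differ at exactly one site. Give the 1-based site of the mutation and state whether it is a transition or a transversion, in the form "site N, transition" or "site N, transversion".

site 11, transition

Site 11 changes G→A. G is a purine and A is a purine, so this is a transition.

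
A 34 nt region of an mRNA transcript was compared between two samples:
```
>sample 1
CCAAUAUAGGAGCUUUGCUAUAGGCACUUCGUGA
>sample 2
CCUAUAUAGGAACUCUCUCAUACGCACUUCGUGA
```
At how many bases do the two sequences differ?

7

The sequences differ at bases 3, 12, 15, 17, 18, 19, 23 (1-based) — 7 in total.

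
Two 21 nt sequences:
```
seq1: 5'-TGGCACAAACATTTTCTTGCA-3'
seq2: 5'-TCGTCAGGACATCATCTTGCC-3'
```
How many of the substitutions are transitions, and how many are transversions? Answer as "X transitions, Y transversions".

4 transitions, 5 transversions

Mismatches (1-based):
site 2: G→C (purine→pyrimidine, transversion)
site 4: C→T (pyrimidine→pyrimidine, transition)
site 5: A→C (purine→pyrimidine, transversion)
site 6: C→A (pyrimidine→purine, transversion)
site 7: A→G (purine→purine, transition)
site 8: A→G (purine→purine, transition)
site 13: T→C (pyrimidine→pyrimidine, transition)
site 14: T→A (pyrimidine→purine, transversion)
site 21: A→C (purine→pyrimidine, transversion)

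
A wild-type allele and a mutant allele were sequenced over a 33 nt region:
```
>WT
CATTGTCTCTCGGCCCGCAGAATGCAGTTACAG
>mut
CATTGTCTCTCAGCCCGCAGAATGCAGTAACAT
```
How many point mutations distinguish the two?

3

The sequences differ at bases 12, 29, 33 (1-based) — 3 in total.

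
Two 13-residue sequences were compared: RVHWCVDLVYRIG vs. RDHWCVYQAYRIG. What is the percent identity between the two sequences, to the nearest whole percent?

69%

4 positions differ (2, 7, 8, 9), so 9 of 13 match: 9/13 = 69.23%.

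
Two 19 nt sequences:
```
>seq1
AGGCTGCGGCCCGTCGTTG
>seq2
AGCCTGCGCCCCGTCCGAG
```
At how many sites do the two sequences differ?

The sequences differ at sites 3, 9, 16, 17, 18 (1-based) — 5 in total.

5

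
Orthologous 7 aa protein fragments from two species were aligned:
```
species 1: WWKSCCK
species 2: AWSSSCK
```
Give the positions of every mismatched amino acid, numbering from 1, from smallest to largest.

1, 3, 5

Differences at position 1 (W→A), position 3 (K→S), position 5 (C→S).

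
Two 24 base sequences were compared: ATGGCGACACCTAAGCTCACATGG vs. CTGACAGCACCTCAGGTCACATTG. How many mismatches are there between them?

7

Comparing position by position, 7 positions differ: 1 (A/C), 4 (G/A), 6 (G/A), 7 (A/G), 13 (A/C), 16 (C/G), 23 (G/T).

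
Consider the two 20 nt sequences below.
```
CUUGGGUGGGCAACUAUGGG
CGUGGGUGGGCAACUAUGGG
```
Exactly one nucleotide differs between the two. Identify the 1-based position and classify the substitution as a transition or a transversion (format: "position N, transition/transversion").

position 2, transversion

Position 2 changes U→G. U is a pyrimidine and G is a purine, so this is a transversion.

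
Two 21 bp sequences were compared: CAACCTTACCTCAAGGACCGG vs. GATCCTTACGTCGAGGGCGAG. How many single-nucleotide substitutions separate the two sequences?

Mismatches (1-based): position 1: C→G; position 3: A→T; position 10: C→G; position 13: A→G; position 17: A→G; position 19: C→G; position 20: G→A.

7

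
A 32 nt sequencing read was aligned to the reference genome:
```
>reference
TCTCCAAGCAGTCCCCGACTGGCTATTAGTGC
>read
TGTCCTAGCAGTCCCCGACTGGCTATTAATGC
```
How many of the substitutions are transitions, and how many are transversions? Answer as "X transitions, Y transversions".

Transitions (purine↔purine or pyrimidine↔pyrimidine): 29 G→A.
Transversions (purine↔pyrimidine): 2 C→G, 6 A→T.

1 transition, 2 transversions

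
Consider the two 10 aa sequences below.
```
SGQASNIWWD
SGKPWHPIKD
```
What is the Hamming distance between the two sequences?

Mismatches (1-based): residue 3: Q→K; residue 4: A→P; residue 5: S→W; residue 6: N→H; residue 7: I→P; residue 8: W→I; residue 9: W→K.

7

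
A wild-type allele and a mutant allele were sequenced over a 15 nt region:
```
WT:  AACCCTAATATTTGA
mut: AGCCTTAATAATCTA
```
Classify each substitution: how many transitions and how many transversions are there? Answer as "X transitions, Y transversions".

Transitions (purine↔purine or pyrimidine↔pyrimidine): 2 A→G, 5 C→T, 13 T→C.
Transversions (purine↔pyrimidine): 11 T→A, 14 G→T.

3 transitions, 2 transversions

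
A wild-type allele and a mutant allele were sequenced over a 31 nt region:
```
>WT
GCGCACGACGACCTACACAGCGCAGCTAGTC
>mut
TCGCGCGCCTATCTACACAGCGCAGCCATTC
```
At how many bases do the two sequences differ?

The sequences differ at bases 1, 5, 8, 10, 12, 27, 29 (1-based) — 7 in total.

7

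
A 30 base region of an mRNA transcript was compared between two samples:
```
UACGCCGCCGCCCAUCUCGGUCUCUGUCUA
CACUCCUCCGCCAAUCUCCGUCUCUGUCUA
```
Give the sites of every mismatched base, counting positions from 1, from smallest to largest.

Differences at site 1 (U→C), site 4 (G→U), site 7 (G→U), site 13 (C→A), site 19 (G→C).

1, 4, 7, 13, 19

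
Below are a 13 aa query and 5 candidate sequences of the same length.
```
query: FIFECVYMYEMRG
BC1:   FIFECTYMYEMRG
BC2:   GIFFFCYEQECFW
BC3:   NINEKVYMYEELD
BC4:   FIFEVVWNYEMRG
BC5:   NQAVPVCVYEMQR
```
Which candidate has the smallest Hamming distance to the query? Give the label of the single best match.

BC1 differs at 1 position; BC2 differs at 9 positions; BC3 differs at 6 positions; BC4 differs at 3 positions; BC5 differs at 9 positions. The closest is BC1.

BC1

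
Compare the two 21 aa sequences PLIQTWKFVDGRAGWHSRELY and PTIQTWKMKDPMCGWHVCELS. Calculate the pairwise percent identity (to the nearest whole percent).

57%

9 positions differ (2, 8, 9, 11, 12, 13, 17, 18, 21), so 12 of 21 match: 12/21 = 57.14%.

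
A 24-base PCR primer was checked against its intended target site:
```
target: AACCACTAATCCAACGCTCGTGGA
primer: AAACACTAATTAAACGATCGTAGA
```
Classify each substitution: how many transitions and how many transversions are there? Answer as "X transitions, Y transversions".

2 transitions, 3 transversions

Mismatches (1-based):
position 3: C→A (pyrimidine→purine, transversion)
position 11: C→T (pyrimidine→pyrimidine, transition)
position 12: C→A (pyrimidine→purine, transversion)
position 17: C→A (pyrimidine→purine, transversion)
position 22: G→A (purine→purine, transition)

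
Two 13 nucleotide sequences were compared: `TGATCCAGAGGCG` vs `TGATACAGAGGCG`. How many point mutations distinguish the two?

1

The sequences differ at positions 5 (1-based) — 1 in total.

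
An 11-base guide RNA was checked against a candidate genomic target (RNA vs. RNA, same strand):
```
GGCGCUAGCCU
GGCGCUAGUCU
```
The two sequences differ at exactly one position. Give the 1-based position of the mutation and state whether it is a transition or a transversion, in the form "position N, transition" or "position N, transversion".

Position 9 changes C→U. C is a pyrimidine and U is a pyrimidine, so this is a transition.

position 9, transition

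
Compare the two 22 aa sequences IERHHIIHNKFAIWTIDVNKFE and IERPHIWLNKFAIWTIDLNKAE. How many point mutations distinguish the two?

5

Mismatches (1-based): position 4: H→P; position 7: I→W; position 8: H→L; position 18: V→L; position 21: F→A.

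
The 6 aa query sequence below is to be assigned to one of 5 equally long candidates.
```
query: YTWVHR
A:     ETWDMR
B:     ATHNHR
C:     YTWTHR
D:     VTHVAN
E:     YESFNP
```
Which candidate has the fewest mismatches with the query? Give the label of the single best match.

C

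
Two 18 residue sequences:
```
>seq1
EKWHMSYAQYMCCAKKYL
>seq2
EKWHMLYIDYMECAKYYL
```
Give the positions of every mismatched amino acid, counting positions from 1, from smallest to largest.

Differences at position 6 (S→L), position 8 (A→I), position 9 (Q→D), position 12 (C→E), position 16 (K→Y).

6, 8, 9, 12, 16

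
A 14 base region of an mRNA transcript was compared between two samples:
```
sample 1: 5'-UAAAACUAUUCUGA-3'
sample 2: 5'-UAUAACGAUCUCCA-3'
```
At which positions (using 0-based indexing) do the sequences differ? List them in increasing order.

2, 6, 9, 10, 11, 12

Differences at position 2 (A→U), position 6 (U→G), position 9 (U→C), position 10 (C→U), position 11 (U→C), position 12 (G→C).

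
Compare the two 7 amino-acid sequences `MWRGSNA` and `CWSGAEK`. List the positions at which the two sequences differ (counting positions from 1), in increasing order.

Scanning 1-based: 1: M/C; 3: R/S; 5: S/A; 6: N/E; 7: A/K.

1, 3, 5, 6, 7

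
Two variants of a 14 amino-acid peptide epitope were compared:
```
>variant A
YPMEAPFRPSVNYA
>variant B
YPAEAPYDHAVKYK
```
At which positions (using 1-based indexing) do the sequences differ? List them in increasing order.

3, 7, 8, 9, 10, 12, 14

Differences at position 3 (M→A), position 7 (F→Y), position 8 (R→D), position 9 (P→H), position 10 (S→A), position 12 (N→K), position 14 (A→K).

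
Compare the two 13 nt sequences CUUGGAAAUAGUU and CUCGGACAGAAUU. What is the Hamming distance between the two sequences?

4

Mismatches (1-based): site 3: U→C; site 7: A→C; site 9: U→G; site 11: G→A.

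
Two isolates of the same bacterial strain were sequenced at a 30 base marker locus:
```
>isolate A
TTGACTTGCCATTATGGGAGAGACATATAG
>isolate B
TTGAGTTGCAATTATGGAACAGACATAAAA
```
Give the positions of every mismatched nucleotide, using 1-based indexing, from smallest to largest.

5, 10, 18, 20, 28, 30

Differences at position 5 (C→G), position 10 (C→A), position 18 (G→A), position 20 (G→C), position 28 (T→A), position 30 (G→A).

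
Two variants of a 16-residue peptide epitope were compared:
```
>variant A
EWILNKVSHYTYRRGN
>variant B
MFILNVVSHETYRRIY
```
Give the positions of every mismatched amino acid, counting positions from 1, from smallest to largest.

Differences at position 1 (E→M), position 2 (W→F), position 6 (K→V), position 10 (Y→E), position 15 (G→I), position 16 (N→Y).

1, 2, 6, 10, 15, 16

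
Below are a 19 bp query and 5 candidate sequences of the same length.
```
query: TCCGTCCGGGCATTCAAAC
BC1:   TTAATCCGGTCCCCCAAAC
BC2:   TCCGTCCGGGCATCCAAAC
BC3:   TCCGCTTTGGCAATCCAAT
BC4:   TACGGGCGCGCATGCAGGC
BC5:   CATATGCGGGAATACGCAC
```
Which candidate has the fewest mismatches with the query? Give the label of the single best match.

Hamming distances to query — BC1: 7; BC2: 1; BC3: 7; BC4: 7; BC5: 9.
Smallest is BC2 with 1 mismatch.

BC2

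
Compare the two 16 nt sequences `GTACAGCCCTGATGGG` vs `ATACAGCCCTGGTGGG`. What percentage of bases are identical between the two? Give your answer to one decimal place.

2 positions differ (1, 12), so 14 of 16 match: 14/16 = 87.5%.

87.5%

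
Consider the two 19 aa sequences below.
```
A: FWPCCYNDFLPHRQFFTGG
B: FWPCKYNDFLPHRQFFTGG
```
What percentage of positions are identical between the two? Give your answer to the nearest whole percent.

1 position differs (5), so 18 of 19 match: 18/19 = 94.74%.

95%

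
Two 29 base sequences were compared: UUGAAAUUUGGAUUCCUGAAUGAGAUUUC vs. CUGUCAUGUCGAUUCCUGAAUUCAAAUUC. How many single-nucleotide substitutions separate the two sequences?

The sequences differ at positions 1, 4, 5, 8, 10, 22, 23, 24, 26 (1-based) — 9 in total.

9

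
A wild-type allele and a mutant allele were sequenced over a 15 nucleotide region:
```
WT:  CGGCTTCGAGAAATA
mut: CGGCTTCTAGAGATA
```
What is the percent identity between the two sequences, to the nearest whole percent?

2 positions differ (8, 12), so 13 of 15 match: 13/15 = 86.67%.

87%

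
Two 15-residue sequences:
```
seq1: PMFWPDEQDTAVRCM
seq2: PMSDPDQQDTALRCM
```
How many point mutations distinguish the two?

The sequences differ at residues 3, 4, 7, 12 (1-based) — 4 in total.

4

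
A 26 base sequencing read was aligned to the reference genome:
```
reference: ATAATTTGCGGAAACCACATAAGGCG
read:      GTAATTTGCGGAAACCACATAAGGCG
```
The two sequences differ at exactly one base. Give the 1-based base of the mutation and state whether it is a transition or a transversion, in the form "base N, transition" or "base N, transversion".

base 1, transition

The sequences differ only at base 1: A→G (purine→purine), a transition.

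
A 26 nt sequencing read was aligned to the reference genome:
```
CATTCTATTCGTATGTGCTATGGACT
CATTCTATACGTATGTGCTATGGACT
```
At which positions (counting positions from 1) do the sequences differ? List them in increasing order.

Scanning 1-based: 9: T/A.

9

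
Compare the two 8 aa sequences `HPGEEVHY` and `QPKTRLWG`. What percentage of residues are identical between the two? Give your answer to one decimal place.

12.5%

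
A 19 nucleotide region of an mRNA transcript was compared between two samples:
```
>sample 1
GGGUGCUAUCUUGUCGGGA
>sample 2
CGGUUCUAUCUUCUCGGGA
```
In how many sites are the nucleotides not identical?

3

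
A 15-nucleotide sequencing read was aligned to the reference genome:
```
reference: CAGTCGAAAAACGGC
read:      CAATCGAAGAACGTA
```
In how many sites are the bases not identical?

4

Comparing position by position, 4 sites differ: 3 (G/A), 9 (A/G), 14 (G/T), 15 (C/A).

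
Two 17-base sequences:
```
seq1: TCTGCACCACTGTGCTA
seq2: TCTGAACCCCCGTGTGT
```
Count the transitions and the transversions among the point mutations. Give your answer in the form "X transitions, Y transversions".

2 transitions, 4 transversions

Mismatches (1-based):
position 5: C→A (pyrimidine→purine, transversion)
position 9: A→C (purine→pyrimidine, transversion)
position 11: T→C (pyrimidine→pyrimidine, transition)
position 15: C→T (pyrimidine→pyrimidine, transition)
position 16: T→G (pyrimidine→purine, transversion)
position 17: A→T (purine→pyrimidine, transversion)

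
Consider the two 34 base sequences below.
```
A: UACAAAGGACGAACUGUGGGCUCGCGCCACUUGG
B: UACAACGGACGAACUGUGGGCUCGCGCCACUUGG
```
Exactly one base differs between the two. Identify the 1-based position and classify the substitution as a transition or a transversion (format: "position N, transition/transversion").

Position 6 changes A→C. A is a purine and C is a pyrimidine, so this is a transversion.

position 6, transversion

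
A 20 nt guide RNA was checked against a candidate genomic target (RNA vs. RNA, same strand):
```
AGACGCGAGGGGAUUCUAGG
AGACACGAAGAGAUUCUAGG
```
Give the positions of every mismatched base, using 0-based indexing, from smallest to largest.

4, 8, 10

Differences at position 4 (G→A), position 8 (G→A), position 10 (G→A).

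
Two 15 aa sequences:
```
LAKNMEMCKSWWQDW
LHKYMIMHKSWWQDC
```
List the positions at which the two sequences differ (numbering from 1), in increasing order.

Differences at position 2 (A→H), position 4 (N→Y), position 6 (E→I), position 8 (C→H), position 15 (W→C).

2, 4, 6, 8, 15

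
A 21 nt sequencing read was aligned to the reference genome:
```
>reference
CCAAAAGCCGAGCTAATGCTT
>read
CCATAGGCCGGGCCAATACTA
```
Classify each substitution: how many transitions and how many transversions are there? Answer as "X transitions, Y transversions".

4 transitions, 2 transversions

Mismatches (1-based):
position 4: A→T (purine→pyrimidine, transversion)
position 6: A→G (purine→purine, transition)
position 11: A→G (purine→purine, transition)
position 14: T→C (pyrimidine→pyrimidine, transition)
position 18: G→A (purine→purine, transition)
position 21: T→A (pyrimidine→purine, transversion)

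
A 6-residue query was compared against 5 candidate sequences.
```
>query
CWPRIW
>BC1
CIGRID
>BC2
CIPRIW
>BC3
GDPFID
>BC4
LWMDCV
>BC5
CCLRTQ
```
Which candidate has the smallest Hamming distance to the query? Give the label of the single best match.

Hamming distances to query — BC1: 3; BC2: 1; BC3: 4; BC4: 5; BC5: 4.
Smallest is BC2 with 1 mismatch.

BC2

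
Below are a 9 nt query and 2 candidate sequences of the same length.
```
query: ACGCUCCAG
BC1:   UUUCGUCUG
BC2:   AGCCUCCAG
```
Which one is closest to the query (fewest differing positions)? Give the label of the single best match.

BC2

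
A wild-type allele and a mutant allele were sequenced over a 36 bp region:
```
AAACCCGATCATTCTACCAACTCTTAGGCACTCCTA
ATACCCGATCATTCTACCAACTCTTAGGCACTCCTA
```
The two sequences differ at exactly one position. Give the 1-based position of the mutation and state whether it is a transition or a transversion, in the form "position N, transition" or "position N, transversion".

Position 2 changes A→T. A is a purine and T is a pyrimidine, so this is a transversion.

position 2, transversion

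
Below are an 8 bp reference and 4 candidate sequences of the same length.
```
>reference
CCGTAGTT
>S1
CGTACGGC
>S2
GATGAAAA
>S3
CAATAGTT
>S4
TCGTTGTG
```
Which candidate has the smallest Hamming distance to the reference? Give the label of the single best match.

Hamming distances to reference — S1: 6; S2: 7; S3: 2; S4: 3.
Smallest is S3 with 2 mismatches.

S3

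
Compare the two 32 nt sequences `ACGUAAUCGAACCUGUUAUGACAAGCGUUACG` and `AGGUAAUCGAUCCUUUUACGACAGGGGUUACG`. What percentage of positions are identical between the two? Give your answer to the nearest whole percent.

81%

6 positions differ (2, 11, 15, 19, 24, 26), so 26 of 32 match: 26/32 = 81.25%.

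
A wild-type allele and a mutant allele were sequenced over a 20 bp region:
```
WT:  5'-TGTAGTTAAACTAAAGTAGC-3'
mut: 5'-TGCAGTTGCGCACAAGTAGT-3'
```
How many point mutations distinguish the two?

Mismatches (1-based): position 3: T→C; position 8: A→G; position 9: A→C; position 10: A→G; position 12: T→A; position 13: A→C; position 20: C→T.

7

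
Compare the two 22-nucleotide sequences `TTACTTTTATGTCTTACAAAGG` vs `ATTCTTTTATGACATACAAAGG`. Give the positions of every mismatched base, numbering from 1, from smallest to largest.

Scanning 1-based: 1: T/A; 3: A/T; 12: T/A; 14: T/A.

1, 3, 12, 14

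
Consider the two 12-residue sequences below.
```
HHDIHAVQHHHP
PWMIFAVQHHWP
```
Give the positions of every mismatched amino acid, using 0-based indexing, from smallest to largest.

0, 1, 2, 4, 10

Scanning 0-based: 0: H/P; 1: H/W; 2: D/M; 4: H/F; 10: H/W.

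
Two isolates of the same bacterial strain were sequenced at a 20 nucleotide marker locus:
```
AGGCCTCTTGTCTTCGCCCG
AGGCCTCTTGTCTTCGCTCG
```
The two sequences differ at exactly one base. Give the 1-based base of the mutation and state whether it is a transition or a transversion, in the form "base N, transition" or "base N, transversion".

Base 18 changes C→T. C is a pyrimidine and T is a pyrimidine, so this is a transition.

base 18, transition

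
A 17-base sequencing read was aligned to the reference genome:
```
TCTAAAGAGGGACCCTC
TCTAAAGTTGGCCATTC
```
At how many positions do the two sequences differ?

Comparing position by position, 5 positions differ: 8 (A/T), 9 (G/T), 12 (A/C), 14 (C/A), 15 (C/T).

5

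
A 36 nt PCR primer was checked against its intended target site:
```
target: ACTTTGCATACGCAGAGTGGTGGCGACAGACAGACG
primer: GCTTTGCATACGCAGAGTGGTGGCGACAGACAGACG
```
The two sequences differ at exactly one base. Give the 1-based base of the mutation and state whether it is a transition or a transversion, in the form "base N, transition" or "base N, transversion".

The sequences differ only at base 1: A→G (purine→purine), a transition.

base 1, transition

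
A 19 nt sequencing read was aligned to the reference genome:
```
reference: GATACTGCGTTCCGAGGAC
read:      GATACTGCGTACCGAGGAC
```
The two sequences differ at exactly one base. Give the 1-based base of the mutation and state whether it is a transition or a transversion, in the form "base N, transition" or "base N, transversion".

Base 11 changes T→A. T is a pyrimidine and A is a purine, so this is a transversion.

base 11, transversion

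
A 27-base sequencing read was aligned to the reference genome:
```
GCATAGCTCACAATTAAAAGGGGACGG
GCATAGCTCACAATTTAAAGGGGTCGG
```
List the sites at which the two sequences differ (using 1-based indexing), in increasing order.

Differences at site 16 (A→T), site 24 (A→T).

16, 24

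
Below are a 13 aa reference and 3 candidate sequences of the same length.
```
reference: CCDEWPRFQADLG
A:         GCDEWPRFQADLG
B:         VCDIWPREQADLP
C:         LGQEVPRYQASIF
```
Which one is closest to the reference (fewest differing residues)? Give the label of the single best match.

A differs at 1 residue; B differs at 4 residues; C differs at 8 residues. The closest is A.

A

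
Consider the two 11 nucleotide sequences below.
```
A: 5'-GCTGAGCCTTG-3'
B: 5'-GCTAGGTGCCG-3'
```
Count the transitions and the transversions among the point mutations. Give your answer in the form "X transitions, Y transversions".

5 transitions, 1 transversion

Mismatches (1-based):
site 4: G→A (purine→purine, transition)
site 5: A→G (purine→purine, transition)
site 7: C→T (pyrimidine→pyrimidine, transition)
site 8: C→G (pyrimidine→purine, transversion)
site 9: T→C (pyrimidine→pyrimidine, transition)
site 10: T→C (pyrimidine→pyrimidine, transition)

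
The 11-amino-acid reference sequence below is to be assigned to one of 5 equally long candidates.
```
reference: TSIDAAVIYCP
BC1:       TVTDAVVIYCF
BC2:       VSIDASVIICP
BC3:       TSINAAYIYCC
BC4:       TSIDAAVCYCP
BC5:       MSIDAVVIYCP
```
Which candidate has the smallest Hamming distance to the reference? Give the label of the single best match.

BC4

BC1 differs at 4 residues; BC2 differs at 3 residues; BC3 differs at 3 residues; BC4 differs at 1 residue; BC5 differs at 2 residues. The closest is BC4.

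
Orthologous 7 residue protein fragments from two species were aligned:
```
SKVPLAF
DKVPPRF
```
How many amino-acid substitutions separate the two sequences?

Mismatches (1-based): residue 1: S→D; residue 5: L→P; residue 6: A→R.

3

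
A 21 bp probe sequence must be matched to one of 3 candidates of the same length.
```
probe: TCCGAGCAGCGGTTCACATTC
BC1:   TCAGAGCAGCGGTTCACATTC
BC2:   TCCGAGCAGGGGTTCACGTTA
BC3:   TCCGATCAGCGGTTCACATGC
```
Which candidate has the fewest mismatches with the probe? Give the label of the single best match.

BC1

BC1 differs at 1 site; BC2 differs at 3 sites; BC3 differs at 2 sites. The closest is BC1.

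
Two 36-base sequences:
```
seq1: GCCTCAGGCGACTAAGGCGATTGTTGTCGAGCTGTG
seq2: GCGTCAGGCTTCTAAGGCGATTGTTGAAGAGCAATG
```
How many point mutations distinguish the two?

7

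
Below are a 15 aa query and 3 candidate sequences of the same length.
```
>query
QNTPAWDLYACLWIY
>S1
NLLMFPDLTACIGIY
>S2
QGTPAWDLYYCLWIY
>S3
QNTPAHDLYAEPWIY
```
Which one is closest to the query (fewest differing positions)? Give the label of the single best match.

Hamming distances to query — S1: 9; S2: 2; S3: 3.
Smallest is S2 with 2 mismatches.

S2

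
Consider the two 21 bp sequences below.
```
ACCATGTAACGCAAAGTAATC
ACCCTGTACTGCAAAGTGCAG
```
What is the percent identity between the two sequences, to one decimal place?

66.7%

Mismatches at positions 4, 9, 10, 18, 19, 20, 21 (1-based): 7 of 21.
Identical positions: 14/21 = 66.67% → 66.7%.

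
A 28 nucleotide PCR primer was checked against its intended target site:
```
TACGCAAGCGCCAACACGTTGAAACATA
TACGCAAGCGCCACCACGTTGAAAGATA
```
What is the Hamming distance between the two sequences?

The sequences differ at bases 14, 25 (1-based) — 2 in total.

2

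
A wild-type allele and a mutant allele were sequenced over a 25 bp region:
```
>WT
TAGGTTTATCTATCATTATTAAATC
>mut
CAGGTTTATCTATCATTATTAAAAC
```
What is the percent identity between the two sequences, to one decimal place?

2 positions differ (1, 24), so 23 of 25 match: 23/25 = 92%.

92.0%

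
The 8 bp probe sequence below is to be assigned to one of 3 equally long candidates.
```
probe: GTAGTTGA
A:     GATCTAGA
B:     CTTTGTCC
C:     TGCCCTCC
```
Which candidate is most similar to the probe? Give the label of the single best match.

A differs at 4 sites; B differs at 6 sites; C differs at 7 sites. The closest is A.

A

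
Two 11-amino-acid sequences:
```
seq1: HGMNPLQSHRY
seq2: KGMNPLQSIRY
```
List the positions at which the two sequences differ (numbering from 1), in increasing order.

1, 9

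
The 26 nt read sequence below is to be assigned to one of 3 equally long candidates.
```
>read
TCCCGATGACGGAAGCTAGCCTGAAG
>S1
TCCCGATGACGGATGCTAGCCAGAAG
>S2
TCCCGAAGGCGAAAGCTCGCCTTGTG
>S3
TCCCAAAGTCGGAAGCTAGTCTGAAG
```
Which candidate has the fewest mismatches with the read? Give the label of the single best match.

S1

Hamming distances to read — S1: 2; S2: 7; S3: 4.
Smallest is S1 with 2 mismatches.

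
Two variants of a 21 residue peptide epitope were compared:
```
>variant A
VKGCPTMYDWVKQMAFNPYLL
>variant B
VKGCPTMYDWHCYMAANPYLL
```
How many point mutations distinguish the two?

4

The sequences differ at positions 11, 12, 13, 16 (1-based) — 4 in total.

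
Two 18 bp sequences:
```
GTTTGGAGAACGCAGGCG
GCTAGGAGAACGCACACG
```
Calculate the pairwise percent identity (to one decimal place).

77.8%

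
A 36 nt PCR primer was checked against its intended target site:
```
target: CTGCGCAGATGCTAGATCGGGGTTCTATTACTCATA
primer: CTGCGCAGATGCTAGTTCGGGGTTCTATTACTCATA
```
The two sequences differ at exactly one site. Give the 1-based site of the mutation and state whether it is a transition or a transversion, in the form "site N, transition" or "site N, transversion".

Site 16 changes A→T. A is a purine and T is a pyrimidine, so this is a transversion.

site 16, transversion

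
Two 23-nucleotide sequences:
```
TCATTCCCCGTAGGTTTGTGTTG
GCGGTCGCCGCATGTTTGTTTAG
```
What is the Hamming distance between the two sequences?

The sequences differ at sites 1, 3, 4, 7, 11, 13, 20, 22 (1-based) — 8 in total.

8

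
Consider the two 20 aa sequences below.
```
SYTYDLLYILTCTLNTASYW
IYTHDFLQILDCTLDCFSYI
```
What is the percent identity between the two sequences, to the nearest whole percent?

55%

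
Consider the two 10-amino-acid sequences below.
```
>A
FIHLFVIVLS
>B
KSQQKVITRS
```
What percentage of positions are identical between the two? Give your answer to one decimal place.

30.0%

Mismatches at positions 1, 2, 3, 4, 5, 8, 9 (1-based): 7 of 10.
Identical positions: 3/10 = 30% → 30.0%.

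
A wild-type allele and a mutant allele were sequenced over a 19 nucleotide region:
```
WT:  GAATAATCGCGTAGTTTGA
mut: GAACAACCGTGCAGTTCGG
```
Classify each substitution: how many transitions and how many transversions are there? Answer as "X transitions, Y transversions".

6 transitions, 0 transversions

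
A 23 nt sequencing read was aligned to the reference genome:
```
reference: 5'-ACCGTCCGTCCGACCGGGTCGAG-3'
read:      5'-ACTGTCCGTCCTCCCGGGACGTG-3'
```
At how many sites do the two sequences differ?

Comparing position by position, 5 sites differ: 3 (C/T), 12 (G/T), 13 (A/C), 19 (T/A), 22 (A/T).

5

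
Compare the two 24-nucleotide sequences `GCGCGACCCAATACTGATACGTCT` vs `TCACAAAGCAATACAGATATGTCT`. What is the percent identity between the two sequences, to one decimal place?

70.8%

Mismatches at positions 1, 3, 5, 7, 8, 15, 20 (1-based): 7 of 24.
Identical positions: 17/24 = 70.83% → 70.8%.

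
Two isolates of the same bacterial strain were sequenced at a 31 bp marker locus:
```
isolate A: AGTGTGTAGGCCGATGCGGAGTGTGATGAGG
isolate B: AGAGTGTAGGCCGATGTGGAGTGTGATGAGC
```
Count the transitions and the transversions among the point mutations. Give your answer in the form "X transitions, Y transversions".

Mismatches (1-based):
base 3: T→A (pyrimidine→purine, transversion)
base 17: C→T (pyrimidine→pyrimidine, transition)
base 31: G→C (purine→pyrimidine, transversion)

1 transition, 2 transversions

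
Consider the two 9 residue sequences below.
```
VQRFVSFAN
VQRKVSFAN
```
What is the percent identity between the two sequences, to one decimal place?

88.9%

1 position differs (4), so 8 of 9 match: 8/9 = 88.89%.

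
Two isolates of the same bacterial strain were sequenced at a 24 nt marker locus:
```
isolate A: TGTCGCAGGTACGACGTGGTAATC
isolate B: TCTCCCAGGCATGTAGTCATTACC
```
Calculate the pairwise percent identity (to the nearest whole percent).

58%

Mismatches at positions 2, 5, 10, 12, 14, 15, 18, 19, 21, 23 (1-based): 10 of 24.
Identical positions: 14/24 = 58.33% → 58%.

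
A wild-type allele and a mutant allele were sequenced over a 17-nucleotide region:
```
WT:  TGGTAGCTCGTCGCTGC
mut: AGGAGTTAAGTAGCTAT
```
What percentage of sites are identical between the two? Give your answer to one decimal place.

41.2%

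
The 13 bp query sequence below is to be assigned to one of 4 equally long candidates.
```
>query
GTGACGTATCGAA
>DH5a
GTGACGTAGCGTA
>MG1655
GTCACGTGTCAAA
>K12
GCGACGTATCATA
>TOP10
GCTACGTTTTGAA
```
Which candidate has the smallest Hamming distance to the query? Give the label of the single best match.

Hamming distances to query — DH5a: 2; MG1655: 3; K12: 3; TOP10: 4.
Smallest is DH5a with 2 mismatches.

DH5a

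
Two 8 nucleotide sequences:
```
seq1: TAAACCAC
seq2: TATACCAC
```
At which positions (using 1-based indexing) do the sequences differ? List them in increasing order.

3

Scanning 1-based: 3: A/T.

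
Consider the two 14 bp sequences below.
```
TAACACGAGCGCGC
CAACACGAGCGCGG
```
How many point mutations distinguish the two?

2

Mismatches (1-based): site 1: T→C; site 14: C→G.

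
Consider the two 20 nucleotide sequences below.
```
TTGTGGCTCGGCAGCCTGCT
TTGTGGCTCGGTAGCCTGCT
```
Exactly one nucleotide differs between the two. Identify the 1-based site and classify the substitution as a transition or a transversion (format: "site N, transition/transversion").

Site 12 changes C→T. C is a pyrimidine and T is a pyrimidine, so this is a transition.

site 12, transition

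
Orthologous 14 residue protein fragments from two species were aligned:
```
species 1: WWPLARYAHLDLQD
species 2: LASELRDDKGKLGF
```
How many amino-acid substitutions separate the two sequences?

12

The sequences differ at positions 1, 2, 3, 4, 5, 7, 8, 9, 10, 11, 13, 14 (1-based) — 12 in total.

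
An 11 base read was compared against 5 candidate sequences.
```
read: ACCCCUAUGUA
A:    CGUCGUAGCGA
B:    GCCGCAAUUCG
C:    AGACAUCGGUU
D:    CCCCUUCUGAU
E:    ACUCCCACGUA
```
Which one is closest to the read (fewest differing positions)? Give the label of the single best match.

E

Hamming distances to read — A: 7; B: 6; C: 6; D: 5; E: 3.
Smallest is E with 3 mismatches.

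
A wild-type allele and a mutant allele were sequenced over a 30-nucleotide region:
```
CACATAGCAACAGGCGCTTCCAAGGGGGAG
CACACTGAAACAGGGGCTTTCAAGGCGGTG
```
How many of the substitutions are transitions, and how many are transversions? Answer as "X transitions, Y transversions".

2 transitions, 5 transversions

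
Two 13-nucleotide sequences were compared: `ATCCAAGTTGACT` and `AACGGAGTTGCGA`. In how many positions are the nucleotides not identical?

The sequences differ at positions 2, 4, 5, 11, 12, 13 (1-based) — 6 in total.

6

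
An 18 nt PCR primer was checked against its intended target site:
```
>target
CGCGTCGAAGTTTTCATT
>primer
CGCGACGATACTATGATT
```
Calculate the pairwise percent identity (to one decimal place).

66.7%

Mismatches at positions 5, 9, 10, 11, 13, 15 (1-based): 6 of 18.
Identical positions: 12/18 = 66.67% → 66.7%.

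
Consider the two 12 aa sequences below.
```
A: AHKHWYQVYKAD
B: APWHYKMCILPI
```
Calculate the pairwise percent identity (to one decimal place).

16.7%

Mismatches at positions 2, 3, 5, 6, 7, 8, 9, 10, 11, 12 (1-based): 10 of 12.
Identical positions: 2/12 = 16.67% → 16.7%.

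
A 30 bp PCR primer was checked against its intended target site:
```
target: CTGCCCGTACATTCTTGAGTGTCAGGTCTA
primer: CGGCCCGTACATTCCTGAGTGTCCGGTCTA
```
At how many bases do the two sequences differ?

3

Comparing position by position, 3 bases differ: 2 (T/G), 15 (T/C), 24 (A/C).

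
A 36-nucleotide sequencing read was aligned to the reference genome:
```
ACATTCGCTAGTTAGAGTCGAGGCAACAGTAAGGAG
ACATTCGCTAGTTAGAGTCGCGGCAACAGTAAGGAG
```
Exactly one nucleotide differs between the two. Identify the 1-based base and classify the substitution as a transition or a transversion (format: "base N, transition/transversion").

base 21, transversion

Base 21 changes A→C. A is a purine and C is a pyrimidine, so this is a transversion.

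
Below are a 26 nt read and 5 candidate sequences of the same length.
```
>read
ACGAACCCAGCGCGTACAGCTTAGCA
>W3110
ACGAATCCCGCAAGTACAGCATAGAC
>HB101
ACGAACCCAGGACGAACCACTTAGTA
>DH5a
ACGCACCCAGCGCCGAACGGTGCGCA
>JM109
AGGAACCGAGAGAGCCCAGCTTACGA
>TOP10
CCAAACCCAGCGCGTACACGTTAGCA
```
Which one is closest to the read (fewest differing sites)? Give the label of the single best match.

TOP10

W3110 differs at 7 sites; HB101 differs at 6 sites; DH5a differs at 8 sites; JM109 differs at 8 sites; TOP10 differs at 4 sites. The closest is TOP10.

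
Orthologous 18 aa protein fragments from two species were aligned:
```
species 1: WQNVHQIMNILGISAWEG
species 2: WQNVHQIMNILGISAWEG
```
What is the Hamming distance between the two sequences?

The two sequences are identical at every position.

0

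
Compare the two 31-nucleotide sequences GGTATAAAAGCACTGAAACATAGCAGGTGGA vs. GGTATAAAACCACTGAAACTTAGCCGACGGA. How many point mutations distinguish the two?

The sequences differ at positions 10, 20, 25, 27, 28 (1-based) — 5 in total.

5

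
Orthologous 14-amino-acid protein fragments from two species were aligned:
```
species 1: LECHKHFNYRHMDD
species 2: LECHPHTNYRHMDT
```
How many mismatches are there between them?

3

Mismatches (1-based): position 5: K→P; position 7: F→T; position 14: D→T.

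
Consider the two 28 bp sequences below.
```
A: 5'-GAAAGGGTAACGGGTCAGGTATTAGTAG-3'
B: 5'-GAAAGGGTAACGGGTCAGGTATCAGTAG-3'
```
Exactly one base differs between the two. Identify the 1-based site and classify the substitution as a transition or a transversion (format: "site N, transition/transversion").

Site 23 changes T→C. T is a pyrimidine and C is a pyrimidine, so this is a transition.

site 23, transition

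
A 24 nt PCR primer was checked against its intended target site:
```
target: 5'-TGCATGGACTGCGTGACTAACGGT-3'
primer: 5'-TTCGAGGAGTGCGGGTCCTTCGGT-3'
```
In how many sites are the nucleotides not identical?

Comparing position by position, 9 sites differ: 2 (G/T), 4 (A/G), 5 (T/A), 9 (C/G), 14 (T/G), 16 (A/T), 18 (T/C), 19 (A/T), 20 (A/T).

9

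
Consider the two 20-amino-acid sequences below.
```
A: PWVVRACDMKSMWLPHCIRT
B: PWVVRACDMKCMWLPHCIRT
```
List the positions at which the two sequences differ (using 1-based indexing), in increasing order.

11

Differences at position 11 (S→C).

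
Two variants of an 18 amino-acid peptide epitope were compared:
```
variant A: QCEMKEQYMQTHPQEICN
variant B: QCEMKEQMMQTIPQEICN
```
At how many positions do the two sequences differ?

Mismatches (1-based): position 8: Y→M; position 12: H→I.

2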